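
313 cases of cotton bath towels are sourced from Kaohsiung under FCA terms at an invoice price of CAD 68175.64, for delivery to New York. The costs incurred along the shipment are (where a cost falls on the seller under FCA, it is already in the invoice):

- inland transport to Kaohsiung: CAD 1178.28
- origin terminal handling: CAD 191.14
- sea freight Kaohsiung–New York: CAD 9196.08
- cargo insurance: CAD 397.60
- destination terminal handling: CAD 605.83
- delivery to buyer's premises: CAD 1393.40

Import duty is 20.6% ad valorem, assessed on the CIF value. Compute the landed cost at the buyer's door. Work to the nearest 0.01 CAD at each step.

Total landed cost: CAD 96019.54

FCA: the seller delivers export-cleared goods to the carrier; the buyer bears costs from that point.
Already in the invoice (seller's account under FCA): inland to port — exclude.
CIF value = FCA price + origin terminal + freight + insurance = 68175.64 + 191.14 + 9196.08 + 397.60 = 77960.46
Import duty = 77960.46 × 20.6% = 16059.85
Buyer bears: origin terminal 191.14 + freight 9196.08 + insurance 397.60 + destination terminal 605.83 + delivery 1393.40 + duty 16059.85 = 27843.90
Landed cost = invoice 68175.64 + 27843.90 = 96019.54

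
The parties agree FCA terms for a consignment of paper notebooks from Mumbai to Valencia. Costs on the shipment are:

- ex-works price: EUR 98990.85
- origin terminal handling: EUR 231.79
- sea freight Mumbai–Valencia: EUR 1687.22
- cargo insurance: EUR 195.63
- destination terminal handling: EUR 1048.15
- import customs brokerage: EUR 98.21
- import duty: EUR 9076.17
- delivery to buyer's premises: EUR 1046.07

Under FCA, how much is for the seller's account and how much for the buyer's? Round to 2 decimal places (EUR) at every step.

FCA: the seller delivers export-cleared goods to the carrier; the buyer bears costs from that point.
Seller's account: goods 98990.85 = 98990.85
Buyer's account: origin terminal 231.79 + freight 1687.22 + insurance 195.63 + destination terminal 1048.15 + brokerage 98.21 + duty 9076.17 + delivery 1046.07 = 13383.24

Seller: EUR 98990.85; buyer: EUR 13383.24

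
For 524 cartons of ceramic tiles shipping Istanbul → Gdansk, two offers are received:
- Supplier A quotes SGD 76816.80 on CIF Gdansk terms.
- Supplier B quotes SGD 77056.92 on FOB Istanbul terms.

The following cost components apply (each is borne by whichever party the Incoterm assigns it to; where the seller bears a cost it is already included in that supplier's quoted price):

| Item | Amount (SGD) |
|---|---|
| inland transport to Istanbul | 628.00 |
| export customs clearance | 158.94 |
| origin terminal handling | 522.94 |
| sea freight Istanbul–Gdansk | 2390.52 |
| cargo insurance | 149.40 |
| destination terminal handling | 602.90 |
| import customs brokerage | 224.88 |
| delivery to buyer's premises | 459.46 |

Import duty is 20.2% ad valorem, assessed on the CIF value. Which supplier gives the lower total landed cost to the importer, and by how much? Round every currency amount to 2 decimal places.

Supplier A is cheaper by SGD 3341.61

Supplier A (CIF):
The CIF price already equals the CIF value: 76816.80
Import duty = 76816.80 × 20.2% = 15516.99
Buyer bears (A): 602.90 + 224.88 + 459.46 = 1287.24
Landed cost (A) = invoice 76816.80 + 1287.24 + duty 15516.99 = 93621.03
Supplier B (FOB):
CIF value = FOB price + freight + insurance = 77056.92 + 2390.52 + 149.40 = 79596.84
Import duty = 79596.84 × 20.2% = 16078.56
Buyer bears (B): 2390.52 + 149.40 + 602.90 + 224.88 + 459.46 = 3827.16
Landed cost (B) = invoice 77056.92 + 3827.16 + duty 16078.56 = 96962.64
Difference = |93621.03 − 96962.64| = 3341.61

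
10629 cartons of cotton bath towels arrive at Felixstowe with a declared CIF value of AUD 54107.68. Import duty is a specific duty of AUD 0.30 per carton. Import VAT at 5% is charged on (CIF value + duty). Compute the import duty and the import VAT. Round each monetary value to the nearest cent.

Import duty = 10629 × 0.30 = 3188.70
VAT base = CIF + duty = 54107.68 + 3188.70 = 57296.38
Import VAT = 57296.38 × 5% = 2864.82

Import duty: AUD 3188.70; import VAT: AUD 2864.82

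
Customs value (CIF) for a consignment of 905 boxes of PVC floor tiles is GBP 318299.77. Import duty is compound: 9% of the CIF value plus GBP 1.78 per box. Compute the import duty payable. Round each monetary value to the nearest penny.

Import duty: GBP 30257.88

Ad valorem component: 318299.77 × 9% = 28646.98
Specific component: 905 × 1.78 = 1610.90
Import duty = 28646.98 + 1610.90 = 30257.88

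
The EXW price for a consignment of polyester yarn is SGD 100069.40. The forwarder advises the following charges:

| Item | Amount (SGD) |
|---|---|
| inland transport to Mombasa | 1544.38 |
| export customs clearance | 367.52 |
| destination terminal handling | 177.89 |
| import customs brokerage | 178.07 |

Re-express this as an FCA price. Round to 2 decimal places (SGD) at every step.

Not relevant to the conversion: brokerage, destination terminal — on the buyer under both terms; not part of either seller's price.
From EXW to FCA, the seller additionally bears: inland to port, export clearance.
FCA price = 100069.40 + 1544.38 + 367.52 = 101981.30

FCA price: SGD 101981.30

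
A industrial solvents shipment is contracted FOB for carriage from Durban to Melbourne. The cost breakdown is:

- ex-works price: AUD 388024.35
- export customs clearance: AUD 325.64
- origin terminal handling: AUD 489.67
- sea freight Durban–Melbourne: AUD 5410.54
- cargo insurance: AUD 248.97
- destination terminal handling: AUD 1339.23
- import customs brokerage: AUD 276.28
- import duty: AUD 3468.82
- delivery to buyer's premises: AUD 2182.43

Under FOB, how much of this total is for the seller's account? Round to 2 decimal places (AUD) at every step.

FOB: the seller bears costs until goods are on board at the origin port; the buyer bears freight, insurance and all costs thereafter.
Seller's account: goods 388024.35 + export clearance 325.64 + origin terminal 489.67 = 388839.66
Buyer's account: freight 5410.54 + insurance 248.97 + destination terminal 1339.23 + brokerage 276.28 + duty 3468.82 + delivery 2182.43 = 12926.27

Seller's account: AUD 388839.66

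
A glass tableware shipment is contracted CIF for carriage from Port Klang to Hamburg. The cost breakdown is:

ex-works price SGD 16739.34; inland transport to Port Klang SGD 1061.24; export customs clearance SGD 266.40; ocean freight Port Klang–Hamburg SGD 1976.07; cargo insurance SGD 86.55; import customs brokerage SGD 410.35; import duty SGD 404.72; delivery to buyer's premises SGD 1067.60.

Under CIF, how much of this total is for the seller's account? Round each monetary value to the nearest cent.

Seller's account: SGD 20129.60

CIF: the seller pays costs through ocean freight and marine insurance to the destination port.
Seller's account: goods 16739.34 + inland to port 1061.24 + export clearance 266.40 + freight 1976.07 + insurance 86.55 = 20129.60
Buyer's account: brokerage 410.35 + duty 404.72 + delivery 1067.60 = 1882.67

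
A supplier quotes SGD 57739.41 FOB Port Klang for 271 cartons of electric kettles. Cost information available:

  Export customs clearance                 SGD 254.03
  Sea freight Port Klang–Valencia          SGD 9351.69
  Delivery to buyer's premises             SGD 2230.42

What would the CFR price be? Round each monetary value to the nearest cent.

Not relevant to the conversion: export clearance — on the seller under both FOB and CFR; already in the FOB price and stays in the CFR price. delivery — on the buyer under both terms; not part of either seller's price.
From FOB to CFR, the seller additionally bears: freight.
CFR price = 57739.41 + 9351.69 = 67091.10

CFR price: SGD 67091.10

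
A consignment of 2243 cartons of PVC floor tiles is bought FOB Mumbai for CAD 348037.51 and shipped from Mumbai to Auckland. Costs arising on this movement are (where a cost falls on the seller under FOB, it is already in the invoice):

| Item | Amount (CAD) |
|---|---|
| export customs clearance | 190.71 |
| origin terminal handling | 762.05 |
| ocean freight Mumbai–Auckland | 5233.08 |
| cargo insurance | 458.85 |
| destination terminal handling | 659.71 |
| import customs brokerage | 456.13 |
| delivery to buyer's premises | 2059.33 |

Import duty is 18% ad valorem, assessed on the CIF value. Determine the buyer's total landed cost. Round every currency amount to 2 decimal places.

Total landed cost: CAD 420575.91

FOB: the seller bears costs until goods are on board at the origin port; the buyer bears freight, insurance and all costs thereafter.
Already in the invoice (seller's account under FOB): export clearance, origin terminal — exclude.
CIF value = FOB price + freight + insurance = 348037.51 + 5233.08 + 458.85 = 353729.44
Import duty = 353729.44 × 18% = 63671.30
Buyer bears: freight 5233.08 + insurance 458.85 + destination terminal 659.71 + brokerage 456.13 + delivery 2059.33 + duty 63671.30 = 72538.40
Landed cost = invoice 348037.51 + 72538.40 = 420575.91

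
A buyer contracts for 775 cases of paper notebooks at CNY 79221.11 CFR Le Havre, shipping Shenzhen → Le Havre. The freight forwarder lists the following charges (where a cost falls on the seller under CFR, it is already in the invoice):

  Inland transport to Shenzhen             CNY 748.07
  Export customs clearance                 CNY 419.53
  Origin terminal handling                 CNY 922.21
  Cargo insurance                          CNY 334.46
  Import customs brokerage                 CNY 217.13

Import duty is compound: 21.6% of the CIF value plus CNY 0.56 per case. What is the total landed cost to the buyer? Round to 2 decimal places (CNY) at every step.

Total landed cost: CNY 97390.70

CFR: the seller pays costs through ocean freight to the destination port, but not insurance.
Already in the invoice (seller's account under CFR): inland to port, export clearance, origin terminal — exclude.
CIF value = CFR price + insurance = 79221.11 + 334.46 = 79555.57
Ad valorem component: 79555.57 × 21.6% = 17184.00
Specific component: 775 × 0.56 = 434.00
Import duty = 17184.00 + 434.00 = 17618.00
Buyer bears: insurance 334.46 + brokerage 217.13 + duty 17618.00 = 18169.59
Landed cost = invoice 79221.11 + 18169.59 = 97390.70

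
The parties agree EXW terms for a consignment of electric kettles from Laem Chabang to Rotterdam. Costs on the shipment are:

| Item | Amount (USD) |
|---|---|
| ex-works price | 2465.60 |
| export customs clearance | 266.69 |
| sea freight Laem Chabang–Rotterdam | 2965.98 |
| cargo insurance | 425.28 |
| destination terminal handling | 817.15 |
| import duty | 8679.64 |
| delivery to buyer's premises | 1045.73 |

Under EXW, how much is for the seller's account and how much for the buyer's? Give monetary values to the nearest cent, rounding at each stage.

Seller: USD 2465.60; buyer: USD 14200.47

EXW: the seller makes goods available at their premises; the buyer bears all onward costs.
Seller's account: goods 2465.60 = 2465.60
Buyer's account: export clearance 266.69 + freight 2965.98 + insurance 425.28 + destination terminal 817.15 + duty 8679.64 + delivery 1045.73 = 14200.47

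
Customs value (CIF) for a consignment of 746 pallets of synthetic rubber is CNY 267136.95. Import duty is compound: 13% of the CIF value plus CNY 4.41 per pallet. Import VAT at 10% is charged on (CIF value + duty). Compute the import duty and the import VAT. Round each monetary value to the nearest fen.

Import duty: CNY 38017.66; import VAT: CNY 30515.46

Ad valorem component: 267136.95 × 13% = 34727.80
Specific component: 746 × 4.41 = 3289.86
Import duty = 34727.80 + 3289.86 = 38017.66
VAT base = CIF + duty = 267136.95 + 38017.66 = 305154.61
Import VAT = 305154.61 × 10% = 30515.46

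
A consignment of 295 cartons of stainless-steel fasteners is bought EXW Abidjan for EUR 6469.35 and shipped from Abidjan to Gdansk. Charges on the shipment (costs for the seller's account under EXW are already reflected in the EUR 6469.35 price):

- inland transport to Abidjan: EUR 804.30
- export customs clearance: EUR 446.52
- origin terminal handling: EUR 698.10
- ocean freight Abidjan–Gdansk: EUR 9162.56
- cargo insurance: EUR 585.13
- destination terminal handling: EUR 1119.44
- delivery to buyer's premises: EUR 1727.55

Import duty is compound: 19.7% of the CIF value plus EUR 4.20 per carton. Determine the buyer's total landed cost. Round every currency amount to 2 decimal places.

EXW: the seller makes goods available at their premises; the buyer bears all onward costs.
CIF value = EXW price + inland to port + export clearance + origin terminal + freight + insurance = 6469.35 + 804.30 + 446.52 + 698.10 + 9162.56 + 585.13 = 18165.96
Ad valorem component: 18165.96 × 19.7% = 3578.69
Specific component: 295 × 4.20 = 1239.00
Import duty = 3578.69 + 1239.00 = 4817.69
Buyer bears: inland to port 804.30 + export clearance 446.52 + origin terminal 698.10 + freight 9162.56 + insurance 585.13 + destination terminal 1119.44 + delivery 1727.55 + duty 4817.69 = 19361.29
Landed cost = invoice 6469.35 + 19361.29 = 25830.64

Total landed cost: EUR 25830.64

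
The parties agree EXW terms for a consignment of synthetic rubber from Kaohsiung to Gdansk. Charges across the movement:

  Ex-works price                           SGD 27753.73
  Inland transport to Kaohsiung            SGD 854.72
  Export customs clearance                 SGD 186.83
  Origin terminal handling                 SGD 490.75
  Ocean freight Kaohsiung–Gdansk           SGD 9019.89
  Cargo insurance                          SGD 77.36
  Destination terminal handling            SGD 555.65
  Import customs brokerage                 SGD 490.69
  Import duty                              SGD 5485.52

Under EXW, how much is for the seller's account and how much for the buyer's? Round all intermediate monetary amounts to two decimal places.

EXW: the seller makes goods available at their premises; the buyer bears all onward costs.
Seller's account: goods 27753.73 = 27753.73
Buyer's account: inland to port 854.72 + export clearance 186.83 + origin terminal 490.75 + freight 9019.89 + insurance 77.36 + destination terminal 555.65 + brokerage 490.69 + duty 5485.52 = 17161.41

Seller: SGD 27753.73; buyer: SGD 17161.41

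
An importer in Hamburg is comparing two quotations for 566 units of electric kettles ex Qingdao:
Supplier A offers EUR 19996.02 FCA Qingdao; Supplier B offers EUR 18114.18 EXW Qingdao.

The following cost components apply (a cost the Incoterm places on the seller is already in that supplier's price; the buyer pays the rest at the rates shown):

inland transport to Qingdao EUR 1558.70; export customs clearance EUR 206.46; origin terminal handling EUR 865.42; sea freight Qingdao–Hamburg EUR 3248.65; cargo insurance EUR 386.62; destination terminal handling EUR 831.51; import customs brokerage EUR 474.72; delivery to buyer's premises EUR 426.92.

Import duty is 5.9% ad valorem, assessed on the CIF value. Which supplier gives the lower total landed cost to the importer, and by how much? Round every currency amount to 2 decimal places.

Supplier B is cheaper by EUR 123.57

Supplier A (FCA):
CIF value = FCA price + origin terminal + freight + insurance = 19996.02 + 865.42 + 3248.65 + 386.62 = 24496.71
Import duty = 24496.71 × 5.9% = 1445.31
Buyer bears (A): 865.42 + 3248.65 + 386.62 + 831.51 + 474.72 + 426.92 = 6233.84
Landed cost (A) = invoice 19996.02 + 6233.84 + duty 1445.31 = 27675.17
Supplier B (EXW):
CIF value = EXW price + inland to port + export clearance + origin terminal + freight + insurance = 18114.18 + 1558.70 + 206.46 + 865.42 + 3248.65 + 386.62 = 24380.03
Import duty = 24380.03 × 5.9% = 1438.42
Buyer bears (B): 1558.70 + 206.46 + 865.42 + 3248.65 + 386.62 + 831.51 + 474.72 + 426.92 = 7999.00
Landed cost (B) = invoice 18114.18 + 7999.00 + duty 1438.42 = 27551.60
Difference = |27675.17 − 27551.60| = 123.57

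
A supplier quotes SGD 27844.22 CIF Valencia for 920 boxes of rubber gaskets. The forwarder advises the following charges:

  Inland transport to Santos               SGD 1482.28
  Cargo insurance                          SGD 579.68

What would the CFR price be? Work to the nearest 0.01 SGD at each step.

CFR price: SGD 27264.54

Not relevant to the conversion: inland to port — on the seller under both CIF and CFR; already in the CIF price and stays in the CFR price.
From CIF to CFR, the seller no longer bears: insurance.
CFR price = 27844.22 − 579.68 = 27264.54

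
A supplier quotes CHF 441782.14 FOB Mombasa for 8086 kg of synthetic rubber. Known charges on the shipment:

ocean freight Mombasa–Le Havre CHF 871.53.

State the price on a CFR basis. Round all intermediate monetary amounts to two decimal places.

From FOB to CFR, the seller additionally bears: freight.
CFR price = 441782.14 + 871.53 = 442653.67

CFR price: CHF 442653.67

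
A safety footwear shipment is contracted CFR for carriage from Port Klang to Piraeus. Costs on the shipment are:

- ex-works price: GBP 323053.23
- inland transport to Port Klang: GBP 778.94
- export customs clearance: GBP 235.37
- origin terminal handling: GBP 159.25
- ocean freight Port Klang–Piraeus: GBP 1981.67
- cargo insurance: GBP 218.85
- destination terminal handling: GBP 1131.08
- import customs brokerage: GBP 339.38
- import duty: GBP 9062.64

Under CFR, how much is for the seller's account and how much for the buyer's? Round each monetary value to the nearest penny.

CFR: the seller pays costs through ocean freight to the destination port, but not insurance.
Seller's account: goods 323053.23 + inland to port 778.94 + export clearance 235.37 + origin terminal 159.25 + freight 1981.67 = 326208.46
Buyer's account: insurance 218.85 + destination terminal 1131.08 + brokerage 339.38 + duty 9062.64 = 10751.95

Seller: GBP 326208.46; buyer: GBP 10751.95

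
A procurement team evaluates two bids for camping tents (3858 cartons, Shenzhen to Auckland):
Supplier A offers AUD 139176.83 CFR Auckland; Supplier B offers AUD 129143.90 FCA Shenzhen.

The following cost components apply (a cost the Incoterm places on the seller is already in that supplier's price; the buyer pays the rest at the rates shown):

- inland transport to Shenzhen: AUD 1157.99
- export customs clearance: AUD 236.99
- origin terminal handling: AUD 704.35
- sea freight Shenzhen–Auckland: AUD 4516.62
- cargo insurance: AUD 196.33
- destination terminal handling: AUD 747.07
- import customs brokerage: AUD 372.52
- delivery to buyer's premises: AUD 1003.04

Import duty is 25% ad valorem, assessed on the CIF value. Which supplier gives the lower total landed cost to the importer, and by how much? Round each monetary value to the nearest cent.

Supplier A (CFR):
CIF value = CFR price + insurance = 139176.83 + 196.33 = 139373.16
Import duty = 139373.16 × 25% = 34843.29
Buyer bears (A): 196.33 + 747.07 + 372.52 + 1003.04 = 2318.96
Landed cost (A) = invoice 139176.83 + 2318.96 + duty 34843.29 = 176339.08
Supplier B (FCA):
CIF value = FCA price + origin terminal + freight + insurance = 129143.90 + 704.35 + 4516.62 + 196.33 = 134561.20
Import duty = 134561.20 × 25% = 33640.30
Buyer bears (B): 704.35 + 4516.62 + 196.33 + 747.07 + 372.52 + 1003.04 = 7539.93
Landed cost (B) = invoice 129143.90 + 7539.93 + duty 33640.30 = 170324.13
Difference = |176339.08 − 170324.13| = 6014.95

Supplier B is cheaper by AUD 6014.95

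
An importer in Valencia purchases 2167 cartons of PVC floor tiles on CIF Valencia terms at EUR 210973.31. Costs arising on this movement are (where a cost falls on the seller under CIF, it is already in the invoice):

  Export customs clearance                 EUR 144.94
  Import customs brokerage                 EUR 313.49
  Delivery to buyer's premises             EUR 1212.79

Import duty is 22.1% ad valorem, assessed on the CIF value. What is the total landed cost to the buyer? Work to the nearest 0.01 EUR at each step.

Total landed cost: EUR 259124.69

CIF: the seller pays costs through ocean freight and marine insurance to the destination port.
Already in the invoice (seller's account under CIF): export clearance — exclude.
The CIF price already equals the CIF value: 210973.31
Import duty = 210973.31 × 22.1% = 46625.10
Buyer bears: brokerage 313.49 + delivery 1212.79 + duty 46625.10 = 48151.38
Landed cost = invoice 210973.31 + 48151.38 = 259124.69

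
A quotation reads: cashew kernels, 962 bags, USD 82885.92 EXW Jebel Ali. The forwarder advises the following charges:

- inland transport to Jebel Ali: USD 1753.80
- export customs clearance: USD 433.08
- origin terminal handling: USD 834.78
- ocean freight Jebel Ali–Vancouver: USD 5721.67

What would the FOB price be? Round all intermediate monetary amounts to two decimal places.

Not relevant to the conversion: freight — on the buyer under both terms; not part of either seller's price.
From EXW to FOB, the seller additionally bears: inland to port, export clearance, origin terminal.
FOB price = 82885.92 + 1753.80 + 433.08 + 834.78 = 85907.58

FOB price: USD 85907.58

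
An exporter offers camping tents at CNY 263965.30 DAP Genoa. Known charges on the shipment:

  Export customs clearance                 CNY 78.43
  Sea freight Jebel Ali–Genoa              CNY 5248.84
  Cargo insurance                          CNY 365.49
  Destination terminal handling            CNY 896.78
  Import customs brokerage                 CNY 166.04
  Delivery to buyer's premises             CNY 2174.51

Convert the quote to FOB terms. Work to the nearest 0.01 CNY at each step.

FOB price: CNY 255279.68

Not relevant to the conversion: export clearance — on the seller under both DAP and FOB; already in the DAP price and stays in the FOB price. brokerage — on the buyer under both terms; not part of either seller's price.
From DAP to FOB, the seller no longer bears: freight, insurance, destination terminal, delivery.
FOB price = 263965.30 − 5248.84 − 365.49 − 896.78 − 2174.51 = 255279.68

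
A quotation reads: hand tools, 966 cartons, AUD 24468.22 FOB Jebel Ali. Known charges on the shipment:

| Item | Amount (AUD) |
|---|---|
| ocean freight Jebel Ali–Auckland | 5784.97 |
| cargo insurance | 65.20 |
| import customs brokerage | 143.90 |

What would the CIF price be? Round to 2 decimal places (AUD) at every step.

Not relevant to the conversion: brokerage — on the buyer under both terms; not part of either seller's price.
From FOB to CIF, the seller additionally bears: freight, insurance.
CIF price = 24468.22 + 5784.97 + 65.20 = 30318.39

CIF price: AUD 30318.39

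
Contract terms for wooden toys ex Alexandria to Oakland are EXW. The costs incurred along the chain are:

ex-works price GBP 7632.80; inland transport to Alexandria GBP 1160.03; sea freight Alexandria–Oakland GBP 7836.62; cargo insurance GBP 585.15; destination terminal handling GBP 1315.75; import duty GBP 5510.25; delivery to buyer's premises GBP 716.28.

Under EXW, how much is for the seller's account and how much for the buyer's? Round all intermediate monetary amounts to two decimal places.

EXW: the seller makes goods available at their premises; the buyer bears all onward costs.
Seller's account: goods 7632.80 = 7632.80
Buyer's account: inland to port 1160.03 + freight 7836.62 + insurance 585.15 + destination terminal 1315.75 + duty 5510.25 + delivery 716.28 = 17124.08

Seller: GBP 7632.80; buyer: GBP 17124.08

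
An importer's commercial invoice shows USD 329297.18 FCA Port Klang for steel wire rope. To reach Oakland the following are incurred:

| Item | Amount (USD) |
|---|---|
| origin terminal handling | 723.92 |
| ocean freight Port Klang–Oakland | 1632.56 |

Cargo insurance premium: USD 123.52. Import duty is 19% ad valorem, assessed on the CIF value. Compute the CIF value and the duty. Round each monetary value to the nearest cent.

CIF value: USD 331777.18; import duty: USD 63037.66

CIF = FCA price + pre-shipment costs + freight + insurance
CIF = 329297.18 + 723.92 + 1632.56 + 123.52 = 331777.18
Import duty = 331777.18 × 19% = 63037.66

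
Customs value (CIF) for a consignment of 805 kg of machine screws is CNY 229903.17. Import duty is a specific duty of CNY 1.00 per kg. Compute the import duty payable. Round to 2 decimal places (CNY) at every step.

Import duty = 805 × 1.00 = 805.00

Import duty: CNY 805.00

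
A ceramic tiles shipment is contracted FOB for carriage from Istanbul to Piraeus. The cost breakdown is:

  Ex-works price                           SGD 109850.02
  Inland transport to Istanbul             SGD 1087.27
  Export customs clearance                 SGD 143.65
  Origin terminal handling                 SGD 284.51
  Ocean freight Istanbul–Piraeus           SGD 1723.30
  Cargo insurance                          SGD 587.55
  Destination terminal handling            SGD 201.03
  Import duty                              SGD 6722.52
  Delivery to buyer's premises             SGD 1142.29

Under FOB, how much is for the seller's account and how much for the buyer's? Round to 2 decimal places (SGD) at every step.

FOB: the seller bears costs until goods are on board at the origin port; the buyer bears freight, insurance and all costs thereafter.
Seller's account: goods 109850.02 + inland to port 1087.27 + export clearance 143.65 + origin terminal 284.51 = 111365.45
Buyer's account: freight 1723.30 + insurance 587.55 + destination terminal 201.03 + duty 6722.52 + delivery 1142.29 = 10376.69

Seller: SGD 111365.45; buyer: SGD 10376.69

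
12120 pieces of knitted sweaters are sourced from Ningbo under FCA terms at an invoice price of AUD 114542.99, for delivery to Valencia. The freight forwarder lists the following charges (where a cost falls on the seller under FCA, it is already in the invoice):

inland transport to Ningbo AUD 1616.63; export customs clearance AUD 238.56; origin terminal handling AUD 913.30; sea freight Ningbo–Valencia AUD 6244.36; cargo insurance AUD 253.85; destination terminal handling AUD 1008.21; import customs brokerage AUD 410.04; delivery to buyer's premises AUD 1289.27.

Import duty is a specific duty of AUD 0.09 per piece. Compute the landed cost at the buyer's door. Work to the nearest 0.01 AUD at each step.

Total landed cost: AUD 125752.82

FCA: the seller delivers export-cleared goods to the carrier; the buyer bears costs from that point.
Already in the invoice (seller's account under FCA): inland to port, export clearance — exclude.
CIF value = FCA price + origin terminal + freight + insurance = 114542.99 + 913.30 + 6244.36 + 253.85 = 121954.50
Import duty = 12120 × 0.09 = 1090.80
Buyer bears: origin terminal 913.30 + freight 6244.36 + insurance 253.85 + destination terminal 1008.21 + brokerage 410.04 + delivery 1289.27 + duty 1090.80 = 11209.83
Landed cost = invoice 114542.99 + 11209.83 = 125752.82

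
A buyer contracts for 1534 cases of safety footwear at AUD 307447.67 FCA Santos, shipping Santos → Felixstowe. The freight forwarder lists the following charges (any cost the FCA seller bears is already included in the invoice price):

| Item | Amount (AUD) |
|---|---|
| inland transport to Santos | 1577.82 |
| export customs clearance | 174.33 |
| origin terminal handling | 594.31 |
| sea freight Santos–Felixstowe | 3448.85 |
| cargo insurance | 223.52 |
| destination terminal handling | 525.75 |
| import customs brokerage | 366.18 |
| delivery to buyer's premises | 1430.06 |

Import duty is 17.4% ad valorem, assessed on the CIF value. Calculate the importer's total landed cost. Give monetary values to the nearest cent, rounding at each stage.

FCA: the seller delivers export-cleared goods to the carrier; the buyer bears costs from that point.
Already in the invoice (seller's account under FCA): inland to port, export clearance — exclude.
CIF value = FCA price + origin terminal + freight + insurance = 307447.67 + 594.31 + 3448.85 + 223.52 = 311714.35
Import duty = 311714.35 × 17.4% = 54238.30
Buyer bears: origin terminal 594.31 + freight 3448.85 + insurance 223.52 + destination terminal 525.75 + brokerage 366.18 + delivery 1430.06 + duty 54238.30 = 60826.97
Landed cost = invoice 307447.67 + 60826.97 = 368274.64

Total landed cost: AUD 368274.64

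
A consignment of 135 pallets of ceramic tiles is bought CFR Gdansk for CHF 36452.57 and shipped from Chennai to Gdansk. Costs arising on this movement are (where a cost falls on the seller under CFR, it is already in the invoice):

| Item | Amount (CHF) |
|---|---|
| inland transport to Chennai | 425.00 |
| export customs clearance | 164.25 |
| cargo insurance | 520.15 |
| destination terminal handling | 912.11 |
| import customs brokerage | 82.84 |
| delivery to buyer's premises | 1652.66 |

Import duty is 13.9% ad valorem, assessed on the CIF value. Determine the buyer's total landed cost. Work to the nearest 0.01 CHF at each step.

CFR: the seller pays costs through ocean freight to the destination port, but not insurance.
Already in the invoice (seller's account under CFR): inland to port, export clearance — exclude.
CIF value = CFR price + insurance = 36452.57 + 520.15 = 36972.72
Import duty = 36972.72 × 13.9% = 5139.21
Buyer bears: insurance 520.15 + destination terminal 912.11 + brokerage 82.84 + delivery 1652.66 + duty 5139.21 = 8306.97
Landed cost = invoice 36452.57 + 8306.97 = 44759.54

Total landed cost: CHF 44759.54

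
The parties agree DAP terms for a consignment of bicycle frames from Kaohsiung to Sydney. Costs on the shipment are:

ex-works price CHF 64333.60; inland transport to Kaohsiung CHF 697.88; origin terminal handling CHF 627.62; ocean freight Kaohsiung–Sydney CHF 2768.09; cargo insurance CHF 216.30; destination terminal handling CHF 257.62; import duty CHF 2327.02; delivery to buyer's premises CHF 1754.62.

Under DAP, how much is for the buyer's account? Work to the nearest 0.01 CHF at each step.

Buyer's account: CHF 2327.02

DAP: the seller bears all costs to the named destination except import duty and clearance.
Seller's account: goods 64333.60 + inland to port 697.88 + origin terminal 627.62 + freight 2768.09 + insurance 216.30 + destination terminal 257.62 + delivery 1754.62 = 70655.73
Buyer's account: duty 2327.02 = 2327.02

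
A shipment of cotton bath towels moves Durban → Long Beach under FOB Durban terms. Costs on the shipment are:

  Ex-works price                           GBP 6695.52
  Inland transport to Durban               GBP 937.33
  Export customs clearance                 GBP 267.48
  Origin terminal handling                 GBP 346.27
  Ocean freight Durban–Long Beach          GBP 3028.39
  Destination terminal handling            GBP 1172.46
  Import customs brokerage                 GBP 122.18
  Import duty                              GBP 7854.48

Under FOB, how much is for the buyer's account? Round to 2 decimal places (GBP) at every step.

Buyer's account: GBP 12177.51

FOB: the seller bears costs until goods are on board at the origin port; the buyer bears freight, insurance and all costs thereafter.
Seller's account: goods 6695.52 + inland to port 937.33 + export clearance 267.48 + origin terminal 346.27 = 8246.60
Buyer's account: freight 3028.39 + destination terminal 1172.46 + brokerage 122.18 + duty 7854.48 = 12177.51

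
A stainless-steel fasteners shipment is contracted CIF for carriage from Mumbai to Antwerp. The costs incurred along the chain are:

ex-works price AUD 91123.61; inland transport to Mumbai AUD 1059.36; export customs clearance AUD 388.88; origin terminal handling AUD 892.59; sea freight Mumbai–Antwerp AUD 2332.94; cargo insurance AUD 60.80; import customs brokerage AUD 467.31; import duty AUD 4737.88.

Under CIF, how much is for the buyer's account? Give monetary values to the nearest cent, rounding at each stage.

Buyer's account: AUD 5205.19

CIF: the seller pays costs through ocean freight and marine insurance to the destination port.
Seller's account: goods 91123.61 + inland to port 1059.36 + export clearance 388.88 + origin terminal 892.59 + freight 2332.94 + insurance 60.80 = 95858.18
Buyer's account: brokerage 467.31 + duty 4737.88 = 5205.19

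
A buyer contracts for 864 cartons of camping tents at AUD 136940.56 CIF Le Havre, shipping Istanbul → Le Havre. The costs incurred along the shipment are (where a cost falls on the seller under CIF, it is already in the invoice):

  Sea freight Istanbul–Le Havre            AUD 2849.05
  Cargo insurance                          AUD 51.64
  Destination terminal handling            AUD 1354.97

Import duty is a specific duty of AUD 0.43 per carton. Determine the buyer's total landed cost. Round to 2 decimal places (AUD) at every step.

CIF: the seller pays costs through ocean freight and marine insurance to the destination port.
Already in the invoice (seller's account under CIF): freight, insurance — exclude.
The CIF price already equals the CIF value: 136940.56
Import duty = 864 × 0.43 = 371.52
Buyer bears: destination terminal 1354.97 + duty 371.52 = 1726.49
Landed cost = invoice 136940.56 + 1726.49 = 138667.05

Total landed cost: AUD 138667.05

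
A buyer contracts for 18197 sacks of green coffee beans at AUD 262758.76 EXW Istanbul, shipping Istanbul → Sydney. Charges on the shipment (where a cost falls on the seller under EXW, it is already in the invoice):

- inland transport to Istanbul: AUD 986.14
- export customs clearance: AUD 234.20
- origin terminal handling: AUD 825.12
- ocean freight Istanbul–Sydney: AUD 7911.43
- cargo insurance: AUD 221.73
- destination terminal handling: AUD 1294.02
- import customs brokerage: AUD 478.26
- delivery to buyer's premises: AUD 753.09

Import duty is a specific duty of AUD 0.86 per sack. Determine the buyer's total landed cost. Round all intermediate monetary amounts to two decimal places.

Total landed cost: AUD 291112.17

EXW: the seller makes goods available at their premises; the buyer bears all onward costs.
CIF value = EXW price + inland to port + export clearance + origin terminal + freight + insurance = 262758.76 + 986.14 + 234.20 + 825.12 + 7911.43 + 221.73 = 272937.38
Import duty = 18197 × 0.86 = 15649.42
Buyer bears: inland to port 986.14 + export clearance 234.20 + origin terminal 825.12 + freight 7911.43 + insurance 221.73 + destination terminal 1294.02 + brokerage 478.26 + delivery 753.09 + duty 15649.42 = 28353.41
Landed cost = invoice 262758.76 + 28353.41 = 291112.17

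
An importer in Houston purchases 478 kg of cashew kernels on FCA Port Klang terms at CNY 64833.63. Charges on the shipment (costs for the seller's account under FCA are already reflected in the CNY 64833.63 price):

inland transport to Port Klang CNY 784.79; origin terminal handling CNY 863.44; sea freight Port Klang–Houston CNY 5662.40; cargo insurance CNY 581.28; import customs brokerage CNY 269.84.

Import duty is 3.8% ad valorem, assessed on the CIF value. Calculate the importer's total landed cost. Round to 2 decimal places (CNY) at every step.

Total landed cost: CNY 74944.34

FCA: the seller delivers export-cleared goods to the carrier; the buyer bears costs from that point.
Already in the invoice (seller's account under FCA): inland to port — exclude.
CIF value = FCA price + origin terminal + freight + insurance = 64833.63 + 863.44 + 5662.40 + 581.28 = 71940.75
Import duty = 71940.75 × 3.8% = 2733.75
Buyer bears: origin terminal 863.44 + freight 5662.40 + insurance 581.28 + brokerage 269.84 + duty 2733.75 = 10110.71
Landed cost = invoice 64833.63 + 10110.71 = 74944.34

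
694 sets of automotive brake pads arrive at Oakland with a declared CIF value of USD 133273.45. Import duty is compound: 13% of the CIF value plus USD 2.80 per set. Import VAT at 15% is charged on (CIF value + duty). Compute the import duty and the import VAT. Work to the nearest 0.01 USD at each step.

Ad valorem component: 133273.45 × 13% = 17325.55
Specific component: 694 × 2.80 = 1943.20
Import duty = 17325.55 + 1943.20 = 19268.75
VAT base = CIF + duty = 133273.45 + 19268.75 = 152542.20
Import VAT = 152542.20 × 15% = 22881.33

Import duty: USD 19268.75; import VAT: USD 22881.33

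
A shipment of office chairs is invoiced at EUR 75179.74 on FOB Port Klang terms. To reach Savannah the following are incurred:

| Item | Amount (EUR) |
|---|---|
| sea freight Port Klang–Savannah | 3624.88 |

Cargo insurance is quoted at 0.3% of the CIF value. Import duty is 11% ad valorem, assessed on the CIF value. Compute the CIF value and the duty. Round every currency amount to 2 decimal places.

Let C be the CIF value. C = FOB price + freight + 0.3% × C
C − 0.3% × C = 75179.74 + 3624.88
0.997 × C = 78804.62
C = 78804.62 / 0.997 = 79041.75
Insurance premium = 0.3% × 79041.75 = 237.13
Import duty = 79041.75 × 11% = 8694.59

CIF value: EUR 79041.75; import duty: EUR 8694.59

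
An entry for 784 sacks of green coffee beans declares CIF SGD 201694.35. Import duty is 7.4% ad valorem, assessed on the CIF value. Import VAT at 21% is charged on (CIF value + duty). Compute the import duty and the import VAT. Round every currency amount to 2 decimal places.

Import duty = 201694.35 × 7.4% = 14925.38
VAT base = CIF + duty = 201694.35 + 14925.38 = 216619.73
Import VAT = 216619.73 × 21% = 45490.14

Import duty: SGD 14925.38; import VAT: SGD 45490.14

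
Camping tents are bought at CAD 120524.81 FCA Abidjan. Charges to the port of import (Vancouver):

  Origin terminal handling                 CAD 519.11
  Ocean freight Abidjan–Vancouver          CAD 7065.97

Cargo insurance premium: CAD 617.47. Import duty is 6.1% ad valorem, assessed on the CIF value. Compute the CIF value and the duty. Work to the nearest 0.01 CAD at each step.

CIF value: CAD 128727.36; import duty: CAD 7852.37

CIF = FCA price + pre-shipment costs + freight + insurance
CIF = 120524.81 + 519.11 + 7065.97 + 617.47 = 128727.36
Import duty = 128727.36 × 6.1% = 7852.37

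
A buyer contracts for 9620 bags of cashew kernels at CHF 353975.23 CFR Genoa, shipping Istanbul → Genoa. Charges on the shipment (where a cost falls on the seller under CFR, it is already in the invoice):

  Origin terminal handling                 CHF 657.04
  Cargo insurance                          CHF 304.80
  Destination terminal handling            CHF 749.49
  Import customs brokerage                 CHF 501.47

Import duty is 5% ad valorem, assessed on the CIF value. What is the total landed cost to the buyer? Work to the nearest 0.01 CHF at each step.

CFR: the seller pays costs through ocean freight to the destination port, but not insurance.
Already in the invoice (seller's account under CFR): origin terminal — exclude.
CIF value = CFR price + insurance = 353975.23 + 304.80 = 354280.03
Import duty = 354280.03 × 5% = 17714.00
Buyer bears: insurance 304.80 + destination terminal 749.49 + brokerage 501.47 + duty 17714.00 = 19269.76
Landed cost = invoice 353975.23 + 19269.76 = 373244.99

Total landed cost: CHF 373244.99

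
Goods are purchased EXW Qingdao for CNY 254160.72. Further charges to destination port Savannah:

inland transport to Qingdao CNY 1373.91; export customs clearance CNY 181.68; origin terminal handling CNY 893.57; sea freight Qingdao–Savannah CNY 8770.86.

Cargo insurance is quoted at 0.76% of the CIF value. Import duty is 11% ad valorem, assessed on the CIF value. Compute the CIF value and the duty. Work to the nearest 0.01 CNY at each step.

CIF value: CNY 267413.08; import duty: CNY 29415.44

Let C be the CIF value. C = EXW price + pre-shipment costs + freight + 0.76% × C
C − 0.76% × C = 254160.72 + 1373.91 + 181.68 + 893.57 + 8770.86
0.9924 × C = 265380.74
C = 265380.74 / 0.9924 = 267413.08
Insurance premium = 0.76% × 267413.08 = 2032.34
Import duty = 267413.08 × 11% = 29415.44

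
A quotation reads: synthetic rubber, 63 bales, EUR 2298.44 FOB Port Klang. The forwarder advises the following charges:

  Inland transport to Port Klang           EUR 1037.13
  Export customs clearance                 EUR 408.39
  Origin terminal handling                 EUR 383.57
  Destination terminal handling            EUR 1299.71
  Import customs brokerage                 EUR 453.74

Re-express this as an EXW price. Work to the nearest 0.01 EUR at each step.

EXW price: EUR 469.35

Not relevant to the conversion: destination terminal, brokerage — on the buyer under both terms; not part of either seller's price.
From FOB to EXW, the seller no longer bears: inland to port, export clearance, origin terminal.
EXW price = 2298.44 − 1037.13 − 408.39 − 383.57 = 469.35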